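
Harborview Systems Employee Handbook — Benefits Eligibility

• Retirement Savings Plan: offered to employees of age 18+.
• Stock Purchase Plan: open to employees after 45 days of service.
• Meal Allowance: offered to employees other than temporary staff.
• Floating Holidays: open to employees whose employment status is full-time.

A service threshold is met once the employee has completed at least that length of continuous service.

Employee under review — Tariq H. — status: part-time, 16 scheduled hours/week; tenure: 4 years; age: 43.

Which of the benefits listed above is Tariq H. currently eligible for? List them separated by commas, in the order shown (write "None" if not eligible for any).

Retirement Savings Plan, Stock Purchase Plan, Meal Allowance

Retirement Savings Plan — age 43 ≥ 18 ✓ → eligible.
Stock Purchase Plan — service 4 years ≥ 45 days ✓ → eligible.
Meal Allowance — status part-time ✓ (not excluded) → eligible.
Floating Holidays — status part-time ✗ (requires full-time) → not eligible.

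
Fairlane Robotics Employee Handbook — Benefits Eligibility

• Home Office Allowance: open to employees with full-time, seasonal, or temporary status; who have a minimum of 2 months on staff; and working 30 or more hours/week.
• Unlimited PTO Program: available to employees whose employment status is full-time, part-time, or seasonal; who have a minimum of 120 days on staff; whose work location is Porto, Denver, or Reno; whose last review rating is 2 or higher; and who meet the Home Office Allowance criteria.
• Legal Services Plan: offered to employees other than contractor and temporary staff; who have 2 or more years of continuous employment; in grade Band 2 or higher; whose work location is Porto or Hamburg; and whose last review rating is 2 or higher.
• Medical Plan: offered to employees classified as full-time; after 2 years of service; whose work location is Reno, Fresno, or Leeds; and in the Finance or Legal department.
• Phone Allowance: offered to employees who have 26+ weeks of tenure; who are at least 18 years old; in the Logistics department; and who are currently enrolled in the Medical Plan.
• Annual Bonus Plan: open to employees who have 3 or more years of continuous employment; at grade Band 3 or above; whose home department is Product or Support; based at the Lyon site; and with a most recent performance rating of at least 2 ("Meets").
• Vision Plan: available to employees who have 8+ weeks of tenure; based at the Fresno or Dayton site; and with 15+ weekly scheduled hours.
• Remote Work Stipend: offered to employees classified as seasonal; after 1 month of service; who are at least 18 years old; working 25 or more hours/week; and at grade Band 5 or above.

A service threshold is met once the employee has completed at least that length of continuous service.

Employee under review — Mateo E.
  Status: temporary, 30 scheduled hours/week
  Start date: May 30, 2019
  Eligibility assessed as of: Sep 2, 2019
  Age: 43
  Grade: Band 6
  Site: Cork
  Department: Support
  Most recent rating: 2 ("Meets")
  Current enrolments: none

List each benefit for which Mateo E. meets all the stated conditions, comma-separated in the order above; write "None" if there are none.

Home Office Allowance

Service from May 30, 2019 to Sep 2, 2019: 95 days.
Home Office Allowance — status temporary ✓; service 95 days ≥ 2 months (≈60 days) ✓; 30 hrs/wk ≥ 30 ✓ → eligible.
Unlimited PTO Program — status temporary ✗ (requires full-time, part-time, or seasonal) → not eligible.
Legal Services Plan — status temporary ✗ (excluded) → not eligible.
Medical Plan — status temporary ✗ (requires full-time) → not eligible.
Phone Allowance — service 95 days < 26 weeks (≈182 days) ✗ → not eligible.
Annual Bonus Plan — service 95 days < 3 years (≈1095 days) ✗ → not eligible.
Vision Plan — service 95 days ≥ 8 weeks (≈56 days) ✓; site Cork ✗ (not Fresno or Dayton) → not eligible.
Remote Work Stipend — status temporary ✗ (requires seasonal) → not eligible.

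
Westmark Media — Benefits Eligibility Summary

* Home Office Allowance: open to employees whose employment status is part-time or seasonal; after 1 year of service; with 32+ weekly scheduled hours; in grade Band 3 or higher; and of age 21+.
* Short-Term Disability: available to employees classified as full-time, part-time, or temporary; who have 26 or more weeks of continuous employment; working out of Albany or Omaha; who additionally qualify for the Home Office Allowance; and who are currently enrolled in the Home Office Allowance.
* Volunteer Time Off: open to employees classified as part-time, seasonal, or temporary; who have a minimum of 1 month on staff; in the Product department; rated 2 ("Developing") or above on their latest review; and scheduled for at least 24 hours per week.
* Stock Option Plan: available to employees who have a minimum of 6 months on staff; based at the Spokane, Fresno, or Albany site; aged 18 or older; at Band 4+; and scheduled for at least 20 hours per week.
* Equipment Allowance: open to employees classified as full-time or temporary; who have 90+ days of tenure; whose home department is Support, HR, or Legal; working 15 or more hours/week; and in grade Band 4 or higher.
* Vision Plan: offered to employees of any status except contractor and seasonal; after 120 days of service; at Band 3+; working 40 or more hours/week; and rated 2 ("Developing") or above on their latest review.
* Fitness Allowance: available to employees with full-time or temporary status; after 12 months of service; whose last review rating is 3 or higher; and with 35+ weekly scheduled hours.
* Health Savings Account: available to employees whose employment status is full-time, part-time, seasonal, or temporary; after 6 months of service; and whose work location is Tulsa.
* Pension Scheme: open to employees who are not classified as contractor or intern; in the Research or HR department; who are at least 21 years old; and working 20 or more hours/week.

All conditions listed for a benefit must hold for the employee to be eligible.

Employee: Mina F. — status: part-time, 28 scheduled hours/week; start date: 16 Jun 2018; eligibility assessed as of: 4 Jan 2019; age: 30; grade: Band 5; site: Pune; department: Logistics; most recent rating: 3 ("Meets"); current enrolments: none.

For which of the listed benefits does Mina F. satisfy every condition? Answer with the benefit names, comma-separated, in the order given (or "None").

None

Service from 16 Jun 2018 to 4 Jan 2019: 202 days.
Home Office Allowance — status part-time ✓; service 202 days < 1 year (≈365 days) ✗ → not eligible.
Short-Term Disability — status part-time ✓; service 202 days ≥ 26 weeks (≈182 days) ✓; site Pune ✗ (not Albany or Omaha) → not eligible.
Volunteer Time Off — status part-time ✓; service 202 days ≥ 1 month (≈30 days) ✓; dept Logistics ✗ → not eligible.
Stock Option Plan — service 202 days ≥ 6 months (≈180 days) ✓; site Pune ✗ (not Spokane, Fresno, or Albany) → not eligible.
Equipment Allowance — status part-time ✗ (requires full-time or temporary) → not eligible.
Vision Plan — status part-time ✓ (not excluded); service 202 days ≥ 120 days ✓; grade Band 5 ≥ Band 3 ✓; 28 hrs/wk < 40 ✗ → not eligible.
Fitness Allowance — status part-time ✗ (requires full-time or temporary) → not eligible.
Health Savings Account — status part-time ✓; service 202 days ≥ 6 months (≈180 days) ✓; site Pune ✗ (not Tulsa) → not eligible.
Pension Scheme — status part-time ✓ (not excluded); dept Logistics ✗ → not eligible.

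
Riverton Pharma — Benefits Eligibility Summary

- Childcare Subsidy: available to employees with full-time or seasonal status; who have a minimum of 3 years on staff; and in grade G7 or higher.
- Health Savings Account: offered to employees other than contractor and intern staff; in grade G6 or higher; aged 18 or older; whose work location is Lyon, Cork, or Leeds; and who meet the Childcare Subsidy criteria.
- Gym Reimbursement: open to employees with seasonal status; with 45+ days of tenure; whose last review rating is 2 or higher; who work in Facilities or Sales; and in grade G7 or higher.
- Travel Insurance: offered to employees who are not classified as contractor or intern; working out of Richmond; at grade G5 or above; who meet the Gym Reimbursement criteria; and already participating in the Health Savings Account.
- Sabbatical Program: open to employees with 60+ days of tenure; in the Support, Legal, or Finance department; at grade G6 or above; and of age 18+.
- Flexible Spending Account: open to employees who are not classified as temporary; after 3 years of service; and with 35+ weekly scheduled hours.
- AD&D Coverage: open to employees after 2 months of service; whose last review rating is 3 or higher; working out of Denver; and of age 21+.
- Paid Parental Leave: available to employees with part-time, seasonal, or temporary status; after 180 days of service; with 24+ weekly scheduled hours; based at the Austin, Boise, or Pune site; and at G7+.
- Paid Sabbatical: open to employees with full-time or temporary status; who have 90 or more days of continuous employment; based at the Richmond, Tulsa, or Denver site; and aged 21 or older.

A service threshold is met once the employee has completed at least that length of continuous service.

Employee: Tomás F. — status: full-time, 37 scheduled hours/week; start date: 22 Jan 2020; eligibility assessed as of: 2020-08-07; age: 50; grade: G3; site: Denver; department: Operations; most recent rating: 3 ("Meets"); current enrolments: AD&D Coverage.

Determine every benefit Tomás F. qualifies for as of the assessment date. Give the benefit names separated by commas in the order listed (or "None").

Service from 22 Jan 2020 to 2020-08-07: 198 days.
Childcare Subsidy — status full-time ✓; service 198 days < 3 years (≈1095 days) ✗ → not eligible.
Health Savings Account — status full-time ✓ (not excluded); grade G3 < G6 ✗ → not eligible.
Gym Reimbursement — status full-time ✗ (requires seasonal) → not eligible.
Travel Insurance — status full-time ✓ (not excluded); site Denver ✗ (not Richmond) → not eligible.
Sabbatical Program — service 198 days ≥ 60 days ✓; dept Operations ✗ → not eligible.
Flexible Spending Account — status full-time ✓ (not excluded); service 198 days < 3 years (≈1095 days) ✗ → not eligible.
AD&D Coverage — service 198 days ≥ 2 months (≈60 days) ✓; rating 3 ≥ 3 ✓; site Denver ✓; age 50 ≥ 21 ✓ → eligible.
Paid Parental Leave — status full-time ✗ (requires part-time, seasonal, or temporary) → not eligible.
Paid Sabbatical — status full-time ✓; service 198 days ≥ 90 days ✓; site Denver ✓; age 50 ≥ 21 ✓ → eligible.

AD&D Coverage, Paid Sabbatical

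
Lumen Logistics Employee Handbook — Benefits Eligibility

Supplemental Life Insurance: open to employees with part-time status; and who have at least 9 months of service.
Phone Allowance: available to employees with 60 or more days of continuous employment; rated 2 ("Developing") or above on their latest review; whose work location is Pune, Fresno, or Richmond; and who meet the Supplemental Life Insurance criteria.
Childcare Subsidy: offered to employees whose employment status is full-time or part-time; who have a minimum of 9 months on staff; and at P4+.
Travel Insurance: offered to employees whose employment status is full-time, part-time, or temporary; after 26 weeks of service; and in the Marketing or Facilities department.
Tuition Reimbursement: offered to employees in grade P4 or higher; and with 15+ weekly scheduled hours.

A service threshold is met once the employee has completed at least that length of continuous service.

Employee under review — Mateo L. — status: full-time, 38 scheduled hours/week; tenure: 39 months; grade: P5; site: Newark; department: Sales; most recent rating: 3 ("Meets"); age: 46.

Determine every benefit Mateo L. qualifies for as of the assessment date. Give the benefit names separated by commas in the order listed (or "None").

Childcare Subsidy, Tuition Reimbursement

Supplemental Life Insurance — status full-time ✗ (requires part-time) → not eligible.
Phone Allowance — service 39 months ≥ 60 days ✓; rating 3 ≥ 2 ✓; site Newark ✗ (not Pune, Fresno, or Richmond) → not eligible.
Childcare Subsidy — status full-time ✓; service 39 months ≥ 9 months ✓; grade P5 ≥ P4 ✓ → eligible.
Travel Insurance — status full-time ✓; service 39 months ≥ 26 weeks (≈182 days) ✓; dept Sales ✗ → not eligible.
Tuition Reimbursement — grade P5 ≥ P4 ✓; 38 hrs/wk ≥ 15 ✓ → eligible.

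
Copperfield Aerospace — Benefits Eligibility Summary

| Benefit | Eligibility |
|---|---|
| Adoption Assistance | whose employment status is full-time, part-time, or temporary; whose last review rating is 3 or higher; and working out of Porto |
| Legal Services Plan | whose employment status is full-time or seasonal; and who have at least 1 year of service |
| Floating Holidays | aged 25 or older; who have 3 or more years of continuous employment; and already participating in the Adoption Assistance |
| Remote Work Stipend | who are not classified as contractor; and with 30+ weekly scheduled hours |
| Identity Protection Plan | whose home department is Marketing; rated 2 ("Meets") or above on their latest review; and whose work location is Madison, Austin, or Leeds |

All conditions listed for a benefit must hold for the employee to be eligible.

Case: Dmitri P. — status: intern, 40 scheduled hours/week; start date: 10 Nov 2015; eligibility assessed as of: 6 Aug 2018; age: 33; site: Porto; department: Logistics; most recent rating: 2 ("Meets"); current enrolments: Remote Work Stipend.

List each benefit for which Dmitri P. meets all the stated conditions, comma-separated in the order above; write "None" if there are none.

Service from 10 Nov 2015 to 6 Aug 2018: 1000 days.
Adoption Assistance — status intern ✗ (requires full-time, part-time, or temporary) → not eligible.
Legal Services Plan — status intern ✗ (requires full-time or seasonal) → not eligible.
Floating Holidays — age 33 ≥ 25 ✓; service 1000 days < 3 years (≈1095 days) ✗ → not eligible.
Remote Work Stipend — status intern ✓ (not excluded); 40 hrs/wk ≥ 30 ✓ → eligible.
Identity Protection Plan — dept Logistics ✗ → not eligible.

Remote Work Stipend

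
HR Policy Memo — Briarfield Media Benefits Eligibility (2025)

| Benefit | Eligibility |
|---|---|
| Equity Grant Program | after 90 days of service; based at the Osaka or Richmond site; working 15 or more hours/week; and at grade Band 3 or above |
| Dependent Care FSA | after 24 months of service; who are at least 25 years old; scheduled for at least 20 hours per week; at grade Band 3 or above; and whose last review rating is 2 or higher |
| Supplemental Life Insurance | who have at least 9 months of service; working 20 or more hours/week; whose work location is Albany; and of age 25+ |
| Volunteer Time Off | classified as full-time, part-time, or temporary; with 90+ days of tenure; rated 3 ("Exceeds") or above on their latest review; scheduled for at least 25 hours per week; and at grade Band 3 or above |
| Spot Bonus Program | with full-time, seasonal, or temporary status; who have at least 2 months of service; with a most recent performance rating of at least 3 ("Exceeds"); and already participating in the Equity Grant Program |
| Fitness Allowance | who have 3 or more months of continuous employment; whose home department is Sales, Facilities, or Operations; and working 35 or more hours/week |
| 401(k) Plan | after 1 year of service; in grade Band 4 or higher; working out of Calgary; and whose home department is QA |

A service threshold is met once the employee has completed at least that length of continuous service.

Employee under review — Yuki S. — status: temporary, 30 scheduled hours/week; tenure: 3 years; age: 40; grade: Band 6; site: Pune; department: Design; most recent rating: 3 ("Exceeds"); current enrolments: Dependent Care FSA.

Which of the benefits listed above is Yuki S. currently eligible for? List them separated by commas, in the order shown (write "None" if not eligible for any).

Equity Grant Program — service 3 years ≥ 90 days ✓; site Pune ✗ (not Osaka or Richmond) → not eligible.
Dependent Care FSA — service 3 years ≥ 24 months (≈720 days) ✓; age 40 ≥ 25 ✓; 30 hrs/wk ≥ 20 ✓; grade Band 6 ≥ Band 3 ✓; rating 3 ≥ 2 ✓ → eligible.
Supplemental Life Insurance — service 3 years ≥ 9 months (≈270 days) ✓; 30 hrs/wk ≥ 20 ✓; site Pune ✗ (not Albany) → not eligible.
Volunteer Time Off — status temporary ✓; service 3 years ≥ 90 days ✓; rating 3 ≥ 3 ✓; 30 hrs/wk ≥ 25 ✓; grade Band 6 ≥ Band 3 ✓ → eligible.
Spot Bonus Program — status temporary ✓; service 3 years ≥ 2 months (≈60 days) ✓; rating 3 ≥ 3 ✓; not enrolled in Equity Grant Program ✗ → not eligible.
Fitness Allowance — service 3 years ≥ 3 months (≈90 days) ✓; dept Design ✗ → not eligible.
401(k) Plan — service 3 years ≥ 1 year ✓; grade Band 6 ≥ Band 4 ✓; site Pune ✗ (not Calgary) → not eligible.

Dependent Care FSA, Volunteer Time Off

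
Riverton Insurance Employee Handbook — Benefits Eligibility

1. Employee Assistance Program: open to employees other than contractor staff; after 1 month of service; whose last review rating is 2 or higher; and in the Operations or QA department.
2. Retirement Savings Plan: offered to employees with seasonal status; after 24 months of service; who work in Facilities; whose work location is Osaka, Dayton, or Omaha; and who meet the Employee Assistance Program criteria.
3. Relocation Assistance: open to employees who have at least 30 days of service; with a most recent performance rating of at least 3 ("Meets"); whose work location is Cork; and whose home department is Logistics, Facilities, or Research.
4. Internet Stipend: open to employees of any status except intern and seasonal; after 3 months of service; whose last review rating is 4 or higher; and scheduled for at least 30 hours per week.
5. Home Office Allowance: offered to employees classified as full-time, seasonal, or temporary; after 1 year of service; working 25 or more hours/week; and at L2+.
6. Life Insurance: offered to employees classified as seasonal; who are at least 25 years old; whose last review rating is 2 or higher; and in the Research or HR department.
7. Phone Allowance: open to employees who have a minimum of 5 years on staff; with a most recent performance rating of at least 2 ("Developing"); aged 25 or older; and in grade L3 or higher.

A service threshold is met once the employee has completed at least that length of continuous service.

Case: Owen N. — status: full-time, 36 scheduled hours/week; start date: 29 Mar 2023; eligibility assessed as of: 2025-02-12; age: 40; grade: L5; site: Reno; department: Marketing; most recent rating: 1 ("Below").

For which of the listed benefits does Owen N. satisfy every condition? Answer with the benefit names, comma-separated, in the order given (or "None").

Service from 29 Mar 2023 to 2025-02-12: 686 days.
Employee Assistance Program — status full-time ✓ (not excluded); service 686 days ≥ 1 month (≈30 days) ✓; rating 1 < 2 ✗ → not eligible.
Retirement Savings Plan — status full-time ✗ (requires seasonal) → not eligible.
Relocation Assistance — service 686 days ≥ 30 days ✓; rating 1 < 3 ✗ → not eligible.
Internet Stipend — status full-time ✓ (not excluded); service 686 days ≥ 3 months (≈90 days) ✓; rating 1 < 4 ✗ → not eligible.
Home Office Allowance — status full-time ✓; service 686 days ≥ 1 year (≈365 days) ✓; 36 hrs/wk ≥ 25 ✓; grade L5 ≥ L2 ✓ → eligible.
Life Insurance — status full-time ✗ (requires seasonal) → not eligible.
Phone Allowance — service 686 days < 5 years (≈1825 days) ✗ → not eligible.

Home Office Allowance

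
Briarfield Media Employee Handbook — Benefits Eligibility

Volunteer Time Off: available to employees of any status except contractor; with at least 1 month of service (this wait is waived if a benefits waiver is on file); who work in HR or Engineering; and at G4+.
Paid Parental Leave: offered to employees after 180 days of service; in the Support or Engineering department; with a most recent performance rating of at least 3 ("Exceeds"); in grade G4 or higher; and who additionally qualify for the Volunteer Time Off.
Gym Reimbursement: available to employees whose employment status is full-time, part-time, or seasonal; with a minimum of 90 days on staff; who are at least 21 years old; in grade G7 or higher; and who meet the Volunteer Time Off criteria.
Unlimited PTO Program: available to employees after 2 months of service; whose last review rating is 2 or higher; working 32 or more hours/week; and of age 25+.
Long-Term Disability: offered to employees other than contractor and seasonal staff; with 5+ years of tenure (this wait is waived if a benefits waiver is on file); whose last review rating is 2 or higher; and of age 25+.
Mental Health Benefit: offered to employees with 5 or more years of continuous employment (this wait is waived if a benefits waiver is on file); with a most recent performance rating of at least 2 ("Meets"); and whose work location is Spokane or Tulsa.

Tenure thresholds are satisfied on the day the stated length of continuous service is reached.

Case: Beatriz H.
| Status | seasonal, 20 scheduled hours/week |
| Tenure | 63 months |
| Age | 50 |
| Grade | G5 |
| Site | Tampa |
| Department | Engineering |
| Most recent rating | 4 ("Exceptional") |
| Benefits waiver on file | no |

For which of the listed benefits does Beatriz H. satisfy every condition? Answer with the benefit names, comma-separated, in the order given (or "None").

Volunteer Time Off — status seasonal ✓ (not excluded); no waiver, service 63 months ≥ 1 month ✓; dept Engineering ✓; grade G5 ≥ G4 ✓ → eligible.
Paid Parental Leave — service 63 months ≥ 180 days ✓; dept Engineering ✓; rating 4 ≥ 3 ✓; grade G5 ≥ G4 ✓; eligible for Volunteer Time Off ✓ → eligible.
Gym Reimbursement — status seasonal ✓; service 63 months ≥ 90 days ✓; age 50 ≥ 21 ✓; grade G5 < G7 ✗ → not eligible.
Unlimited PTO Program — service 63 months ≥ 2 months ✓; rating 4 ≥ 2 ✓; 20 hrs/wk < 32 ✗ → not eligible.
Long-Term Disability — status seasonal ✗ (excluded) → not eligible.
Mental Health Benefit — no waiver, service 63 months ≥ 5 years (≈1825 days) ✓; rating 4 ≥ 2 ✓; site Tampa ✗ (not Spokane or Tulsa) → not eligible.

Volunteer Time Off, Paid Parental Leave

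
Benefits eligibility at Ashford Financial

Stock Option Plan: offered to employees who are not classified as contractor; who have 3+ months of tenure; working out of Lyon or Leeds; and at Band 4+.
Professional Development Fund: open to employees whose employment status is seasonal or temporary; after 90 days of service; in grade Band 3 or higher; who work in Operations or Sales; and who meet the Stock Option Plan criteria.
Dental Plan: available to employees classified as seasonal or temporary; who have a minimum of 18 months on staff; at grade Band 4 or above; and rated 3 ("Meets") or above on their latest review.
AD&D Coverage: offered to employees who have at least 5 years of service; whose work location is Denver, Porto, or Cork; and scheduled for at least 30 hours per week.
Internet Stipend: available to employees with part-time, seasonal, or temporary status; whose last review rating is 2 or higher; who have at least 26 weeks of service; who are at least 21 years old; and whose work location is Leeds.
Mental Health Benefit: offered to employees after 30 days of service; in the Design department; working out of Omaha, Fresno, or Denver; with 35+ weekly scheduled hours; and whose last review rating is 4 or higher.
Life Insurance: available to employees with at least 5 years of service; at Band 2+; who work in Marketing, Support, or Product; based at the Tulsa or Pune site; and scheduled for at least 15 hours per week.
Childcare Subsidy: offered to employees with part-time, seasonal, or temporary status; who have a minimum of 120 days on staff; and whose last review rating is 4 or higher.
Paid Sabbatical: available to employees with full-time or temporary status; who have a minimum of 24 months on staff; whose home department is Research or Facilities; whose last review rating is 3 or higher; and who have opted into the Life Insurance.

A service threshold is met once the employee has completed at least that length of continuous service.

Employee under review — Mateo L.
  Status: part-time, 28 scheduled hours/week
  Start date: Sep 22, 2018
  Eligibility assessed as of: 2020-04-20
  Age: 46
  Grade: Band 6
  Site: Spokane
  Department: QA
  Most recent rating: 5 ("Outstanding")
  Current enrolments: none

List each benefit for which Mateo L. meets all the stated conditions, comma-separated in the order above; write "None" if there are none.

Childcare Subsidy

Service from Sep 22, 2018 to 2020-04-20: 576 days.
Stock Option Plan — status part-time ✓ (not excluded); service 576 days ≥ 3 months (≈90 days) ✓; site Spokane ✗ (not Lyon or Leeds) → not eligible.
Professional Development Fund — status part-time ✗ (requires seasonal or temporary) → not eligible.
Dental Plan — status part-time ✗ (requires seasonal or temporary) → not eligible.
AD&D Coverage — service 576 days < 5 years (≈1825 days) ✗ → not eligible.
Internet Stipend — status part-time ✓; rating 5 ≥ 2 ✓; service 576 days ≥ 26 weeks (≈182 days) ✓; age 46 ≥ 21 ✓; site Spokane ✗ (not Leeds) → not eligible.
Mental Health Benefit — service 576 days ≥ 30 days ✓; dept QA ✗ → not eligible.
Life Insurance — service 576 days < 5 years (≈1825 days) ✗ → not eligible.
Childcare Subsidy — status part-time ✓; service 576 days ≥ 120 days ✓; rating 5 ≥ 4 ✓ → eligible.
Paid Sabbatical — status part-time ✗ (requires full-time or temporary) → not eligible.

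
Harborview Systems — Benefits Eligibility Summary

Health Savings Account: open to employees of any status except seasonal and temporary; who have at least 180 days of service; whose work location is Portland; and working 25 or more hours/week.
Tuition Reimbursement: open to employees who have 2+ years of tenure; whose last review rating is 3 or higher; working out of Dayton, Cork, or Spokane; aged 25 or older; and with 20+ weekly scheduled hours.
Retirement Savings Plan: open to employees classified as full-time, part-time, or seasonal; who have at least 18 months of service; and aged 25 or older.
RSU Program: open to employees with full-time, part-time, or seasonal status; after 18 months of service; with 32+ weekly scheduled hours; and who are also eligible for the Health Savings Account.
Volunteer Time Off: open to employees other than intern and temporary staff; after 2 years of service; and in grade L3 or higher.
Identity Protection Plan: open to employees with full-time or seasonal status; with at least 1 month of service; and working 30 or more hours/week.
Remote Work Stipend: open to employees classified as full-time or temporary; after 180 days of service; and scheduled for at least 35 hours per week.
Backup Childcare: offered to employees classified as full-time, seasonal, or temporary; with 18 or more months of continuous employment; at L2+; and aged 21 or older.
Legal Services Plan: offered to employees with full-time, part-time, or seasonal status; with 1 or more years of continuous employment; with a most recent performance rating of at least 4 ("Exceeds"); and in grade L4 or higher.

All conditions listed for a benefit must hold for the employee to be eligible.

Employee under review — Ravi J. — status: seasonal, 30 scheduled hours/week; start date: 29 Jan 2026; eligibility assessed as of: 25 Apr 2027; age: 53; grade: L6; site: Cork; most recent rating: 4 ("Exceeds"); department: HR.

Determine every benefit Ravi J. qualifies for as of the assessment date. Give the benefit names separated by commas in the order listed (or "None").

Identity Protection Plan, Legal Services Plan

Service from 29 Jan 2026 to 25 Apr 2027: 451 days.
Health Savings Account — status seasonal ✗ (excluded) → not eligible.
Tuition Reimbursement — service 451 days < 2 years (≈730 days) ✗ → not eligible.
Retirement Savings Plan — status seasonal ✓; service 451 days < 18 months (≈540 days) ✗ → not eligible.
RSU Program — status seasonal ✓; service 451 days < 18 months (≈540 days) ✗ → not eligible.
Volunteer Time Off — status seasonal ✓ (not excluded); service 451 days < 2 years (≈730 days) ✗ → not eligible.
Identity Protection Plan — status seasonal ✓; service 451 days ≥ 1 month (≈30 days) ✓; 30 hrs/wk ≥ 30 ✓ → eligible.
Remote Work Stipend — status seasonal ✗ (requires full-time or temporary) → not eligible.
Backup Childcare — status seasonal ✓; service 451 days < 18 months (≈540 days) ✗ → not eligible.
Legal Services Plan — status seasonal ✓; service 451 days ≥ 1 year (≈365 days) ✓; rating 4 ≥ 4 ✓; grade L6 ≥ L4 ✓ → eligible.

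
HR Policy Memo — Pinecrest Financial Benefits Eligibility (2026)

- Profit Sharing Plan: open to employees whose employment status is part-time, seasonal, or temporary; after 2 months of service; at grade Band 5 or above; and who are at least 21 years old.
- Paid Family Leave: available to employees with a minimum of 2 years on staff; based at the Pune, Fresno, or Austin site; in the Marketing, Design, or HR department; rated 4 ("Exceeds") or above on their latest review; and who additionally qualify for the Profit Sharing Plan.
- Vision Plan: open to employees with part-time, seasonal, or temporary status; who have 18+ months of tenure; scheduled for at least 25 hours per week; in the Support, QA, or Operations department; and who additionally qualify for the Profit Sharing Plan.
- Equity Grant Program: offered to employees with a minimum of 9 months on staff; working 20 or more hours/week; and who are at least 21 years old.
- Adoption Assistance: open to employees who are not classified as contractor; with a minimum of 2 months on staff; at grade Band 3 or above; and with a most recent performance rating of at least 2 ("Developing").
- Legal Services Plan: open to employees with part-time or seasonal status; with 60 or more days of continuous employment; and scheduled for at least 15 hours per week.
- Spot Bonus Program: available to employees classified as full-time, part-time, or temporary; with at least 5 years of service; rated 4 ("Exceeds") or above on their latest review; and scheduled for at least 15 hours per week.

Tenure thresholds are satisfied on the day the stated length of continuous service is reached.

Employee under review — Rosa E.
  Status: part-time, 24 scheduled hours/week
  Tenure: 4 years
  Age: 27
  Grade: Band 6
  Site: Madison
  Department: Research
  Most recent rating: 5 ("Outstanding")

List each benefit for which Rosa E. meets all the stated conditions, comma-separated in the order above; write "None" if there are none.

Profit Sharing Plan, Equity Grant Program, Adoption Assistance, Legal Services Plan

Profit Sharing Plan — status part-time ✓; service 4 years ≥ 2 months (≈60 days) ✓; grade Band 6 ≥ Band 5 ✓; age 27 ≥ 21 ✓ → eligible.
Paid Family Leave — service 4 years ≥ 2 years ✓; site Madison ✗ (not Pune, Fresno, or Austin) → not eligible.
Vision Plan — status part-time ✓; service 4 years ≥ 18 months (≈540 days) ✓; 24 hrs/wk < 25 ✗ → not eligible.
Equity Grant Program — service 4 years ≥ 9 months (≈270 days) ✓; 24 hrs/wk ≥ 20 ✓; age 27 ≥ 21 ✓ → eligible.
Adoption Assistance — status part-time ✓ (not excluded); service 4 years ≥ 2 months (≈60 days) ✓; grade Band 6 ≥ Band 3 ✓; rating 5 ≥ 2 ✓ → eligible.
Legal Services Plan — status part-time ✓; service 4 years ≥ 60 days ✓; 24 hrs/wk ≥ 15 ✓ → eligible.
Spot Bonus Program — status part-time ✓; service 4 years < 5 years ✗ → not eligible.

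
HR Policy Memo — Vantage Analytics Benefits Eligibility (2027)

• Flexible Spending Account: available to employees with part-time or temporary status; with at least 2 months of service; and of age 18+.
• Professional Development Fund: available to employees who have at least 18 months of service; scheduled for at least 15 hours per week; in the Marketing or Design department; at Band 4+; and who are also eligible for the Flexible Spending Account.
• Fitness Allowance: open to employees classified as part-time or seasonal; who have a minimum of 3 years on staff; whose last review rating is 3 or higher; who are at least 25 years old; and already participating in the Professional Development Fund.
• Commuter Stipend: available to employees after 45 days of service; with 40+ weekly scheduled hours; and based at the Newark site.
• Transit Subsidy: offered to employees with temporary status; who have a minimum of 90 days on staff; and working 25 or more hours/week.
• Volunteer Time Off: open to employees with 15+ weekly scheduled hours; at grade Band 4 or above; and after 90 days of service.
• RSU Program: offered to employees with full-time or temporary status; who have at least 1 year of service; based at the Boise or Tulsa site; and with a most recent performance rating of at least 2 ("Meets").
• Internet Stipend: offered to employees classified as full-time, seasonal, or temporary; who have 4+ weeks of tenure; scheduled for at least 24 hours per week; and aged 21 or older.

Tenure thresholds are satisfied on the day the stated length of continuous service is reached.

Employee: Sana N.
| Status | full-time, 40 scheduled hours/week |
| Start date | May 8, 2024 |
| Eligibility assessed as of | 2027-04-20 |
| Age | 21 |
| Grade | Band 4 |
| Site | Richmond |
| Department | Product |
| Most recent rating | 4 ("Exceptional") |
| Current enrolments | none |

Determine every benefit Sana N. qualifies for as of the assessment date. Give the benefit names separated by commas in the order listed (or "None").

Volunteer Time Off, Internet Stipend

Service from May 8, 2024 to 2027-04-20: 1077 days.
Flexible Spending Account — status full-time ✗ (requires part-time or temporary) → not eligible.
Professional Development Fund — service 1077 days ≥ 18 months (≈540 days) ✓; 40 hrs/wk ≥ 15 ✓; dept Product ✗ → not eligible.
Fitness Allowance — status full-time ✗ (requires part-time or seasonal) → not eligible.
Commuter Stipend — service 1077 days ≥ 45 days ✓; 40 hrs/wk ≥ 40 ✓; site Richmond ✗ (not Newark) → not eligible.
Transit Subsidy — status full-time ✗ (requires temporary) → not eligible.
Volunteer Time Off — 40 hrs/wk ≥ 15 ✓; grade Band 4 ≥ Band 4 ✓; service 1077 days ≥ 90 days ✓ → eligible.
RSU Program — status full-time ✓; service 1077 days ≥ 1 year (≈365 days) ✓; site Richmond ✗ (not Boise or Tulsa) → not eligible.
Internet Stipend — status full-time ✓; service 1077 days ≥ 4 weeks (≈28 days) ✓; 40 hrs/wk ≥ 24 ✓; age 21 ≥ 21 ✓ → eligible.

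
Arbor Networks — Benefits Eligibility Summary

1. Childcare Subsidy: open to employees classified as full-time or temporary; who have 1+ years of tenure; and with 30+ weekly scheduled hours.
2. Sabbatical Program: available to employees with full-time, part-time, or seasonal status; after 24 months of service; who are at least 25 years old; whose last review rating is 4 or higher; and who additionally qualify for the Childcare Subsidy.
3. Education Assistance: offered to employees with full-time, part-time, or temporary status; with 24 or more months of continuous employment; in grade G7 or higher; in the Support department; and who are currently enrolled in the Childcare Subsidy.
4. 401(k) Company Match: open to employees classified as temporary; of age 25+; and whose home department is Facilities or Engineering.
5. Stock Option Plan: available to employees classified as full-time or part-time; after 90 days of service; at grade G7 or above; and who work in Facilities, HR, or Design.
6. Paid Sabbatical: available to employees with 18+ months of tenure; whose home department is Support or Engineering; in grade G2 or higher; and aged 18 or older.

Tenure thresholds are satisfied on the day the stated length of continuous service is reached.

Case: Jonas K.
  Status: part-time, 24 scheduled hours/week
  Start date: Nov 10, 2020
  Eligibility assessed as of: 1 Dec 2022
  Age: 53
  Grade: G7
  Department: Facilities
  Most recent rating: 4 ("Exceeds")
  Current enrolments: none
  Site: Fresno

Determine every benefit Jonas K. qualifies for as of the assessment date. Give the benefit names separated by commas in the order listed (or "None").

Stock Option Plan

Service from Nov 10, 2020 to 1 Dec 2022: 751 days.
Childcare Subsidy — status part-time ✗ (requires full-time or temporary) → not eligible.
Sabbatical Program — status part-time ✓; service 751 days ≥ 24 months (≈720 days) ✓; age 53 ≥ 25 ✓; rating 4 ≥ 4 ✓; not eligible for Childcare Subsidy ✗ → not eligible.
Education Assistance — status part-time ✓; service 751 days ≥ 24 months (≈720 days) ✓; grade G7 ≥ G7 ✓; dept Facilities ✗ → not eligible.
401(k) Company Match — status part-time ✗ (requires temporary) → not eligible.
Stock Option Plan — status part-time ✓; service 751 days ≥ 90 days ✓; grade G7 ≥ G7 ✓; dept Facilities ✓ → eligible.
Paid Sabbatical — service 751 days ≥ 18 months (≈540 days) ✓; dept Facilities ✗ → not eligible.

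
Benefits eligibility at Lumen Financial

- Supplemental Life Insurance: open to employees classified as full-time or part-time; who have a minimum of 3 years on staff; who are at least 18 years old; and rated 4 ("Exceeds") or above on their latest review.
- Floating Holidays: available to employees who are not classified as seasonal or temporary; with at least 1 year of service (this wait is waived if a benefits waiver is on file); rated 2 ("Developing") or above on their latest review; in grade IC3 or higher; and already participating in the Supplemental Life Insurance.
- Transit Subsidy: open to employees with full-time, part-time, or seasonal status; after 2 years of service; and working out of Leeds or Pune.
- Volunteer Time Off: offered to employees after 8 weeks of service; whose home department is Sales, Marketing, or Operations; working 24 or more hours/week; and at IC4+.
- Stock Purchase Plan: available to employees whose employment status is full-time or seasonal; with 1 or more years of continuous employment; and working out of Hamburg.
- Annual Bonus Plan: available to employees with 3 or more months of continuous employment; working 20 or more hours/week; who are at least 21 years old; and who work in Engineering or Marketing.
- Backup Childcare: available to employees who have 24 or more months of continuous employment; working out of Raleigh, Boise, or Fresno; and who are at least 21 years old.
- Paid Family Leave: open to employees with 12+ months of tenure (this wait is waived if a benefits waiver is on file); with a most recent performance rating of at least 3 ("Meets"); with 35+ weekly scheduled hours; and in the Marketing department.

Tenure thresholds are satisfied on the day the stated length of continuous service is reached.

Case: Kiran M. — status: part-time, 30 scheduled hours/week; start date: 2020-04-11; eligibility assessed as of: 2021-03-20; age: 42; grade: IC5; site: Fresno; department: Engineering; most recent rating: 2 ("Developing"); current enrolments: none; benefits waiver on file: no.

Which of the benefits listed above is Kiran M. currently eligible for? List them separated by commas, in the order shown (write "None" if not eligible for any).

Annual Bonus Plan

Service from 2020-04-11 to 2021-03-20: 343 days.
Supplemental Life Insurance — status part-time ✓; service 343 days < 3 years (≈1095 days) ✗ → not eligible.
Floating Holidays — status part-time ✓ (not excluded); no waiver, service 343 days < 1 year (≈365 days) ✗ → not eligible.
Transit Subsidy — status part-time ✓; service 343 days < 2 years (≈730 days) ✗ → not eligible.
Volunteer Time Off — service 343 days ≥ 8 weeks (≈56 days) ✓; dept Engineering ✗ → not eligible.
Stock Purchase Plan — status part-time ✗ (requires full-time or seasonal) → not eligible.
Annual Bonus Plan — service 343 days ≥ 3 months (≈90 days) ✓; 30 hrs/wk ≥ 20 ✓; age 42 ≥ 21 ✓; dept Engineering ✓ → eligible.
Backup Childcare — service 343 days < 24 months (≈720 days) ✗ → not eligible.
Paid Family Leave — no waiver, service 343 days < 12 months (≈360 days) ✗ → not eligible.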